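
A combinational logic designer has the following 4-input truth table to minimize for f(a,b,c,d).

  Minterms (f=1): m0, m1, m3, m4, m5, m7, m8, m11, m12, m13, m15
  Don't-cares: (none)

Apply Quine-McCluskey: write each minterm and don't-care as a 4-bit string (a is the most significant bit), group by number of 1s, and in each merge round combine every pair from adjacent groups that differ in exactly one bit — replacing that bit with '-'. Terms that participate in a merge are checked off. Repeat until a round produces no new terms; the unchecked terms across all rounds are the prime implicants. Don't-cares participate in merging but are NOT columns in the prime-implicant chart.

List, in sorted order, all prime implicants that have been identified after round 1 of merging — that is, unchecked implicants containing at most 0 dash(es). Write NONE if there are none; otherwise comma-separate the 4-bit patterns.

Round 0: 0000✓ 0001✓ 0011✓ 0100✓ 0101✓ 0111✓ 1000✓ 1011✓ 1100✓ 1101✓ 1111✓
Round 1: -000✓ -011✓ -100✓ -101✓ -111✓ 0-00✓ 0-01✓ 0-11✓ 00-1✓ 000-✓ 01-1✓ 010-✓ 1-00✓ 1-11✓ 11-1✓ 110-✓
Round 2: --00 --11 -1-1 -10- 0--1 0-0-
PIs = {--00, --11, -1-1, -10-, 0--1, 0-0-}

NONE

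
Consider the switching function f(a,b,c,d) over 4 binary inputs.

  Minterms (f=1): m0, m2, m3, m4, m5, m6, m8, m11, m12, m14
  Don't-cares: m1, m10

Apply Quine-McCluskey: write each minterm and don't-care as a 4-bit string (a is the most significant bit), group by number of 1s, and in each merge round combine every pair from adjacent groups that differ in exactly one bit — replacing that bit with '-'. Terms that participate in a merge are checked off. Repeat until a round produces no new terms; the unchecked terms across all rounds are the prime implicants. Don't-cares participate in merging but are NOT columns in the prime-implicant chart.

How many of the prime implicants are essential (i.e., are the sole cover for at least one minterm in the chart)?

Round 0: 0000✓ 0001✓ 0010✓ 0011✓ 0100✓ 0101✓ 0110✓ 1000✓ 1010✓ 1011✓ 1100✓ 1110✓
Round 1: -000✓ -010✓ -011✓ -100✓ -110✓ 0-00✓ 0-01✓ 0-10✓ 00-0✓ 00-1✓ 000-✓ 001-✓ 01-0✓ 010-✓ 1-00✓ 1-10✓ 10-0✓ 101-✓ 11-0✓
Round 2: --00✓ --10✓ -0-0✓ -01- -1-0✓ 0--0✓ 0-0- 00-- 1--0✓
Round 3: ---0
PIs = {---0, -01-, 0-0-, 00--}
Coverage chart:
  m0: ---0,0-0-,00--
  m2: ---0,-01-,00--
  m3: -01-,00--
  m4: ---0,0-0-
  m5: 0-0- ←essential
  m6: ---0 ←essential
  m8: ---0 ←essential
  m11: -01- ←essential
  m12: ---0 ←essential
  m14: ---0 ←essential
Essential: ---0, -01-, 0-0-

3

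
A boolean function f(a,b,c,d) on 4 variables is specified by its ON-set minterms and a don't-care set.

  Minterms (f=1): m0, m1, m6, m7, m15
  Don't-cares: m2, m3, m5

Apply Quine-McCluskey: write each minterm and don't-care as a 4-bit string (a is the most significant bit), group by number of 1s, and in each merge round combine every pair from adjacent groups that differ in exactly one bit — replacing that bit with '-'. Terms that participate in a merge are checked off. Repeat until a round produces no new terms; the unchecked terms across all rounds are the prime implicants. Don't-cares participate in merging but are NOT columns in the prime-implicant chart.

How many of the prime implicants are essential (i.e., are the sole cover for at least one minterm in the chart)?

3

Round 0: 0000✓ 0001✓ 0010✓ 0011✓ 0101✓ 0110✓ 0111✓ 1111✓
Round 1: -111 0-01✓ 0-10✓ 0-11✓ 00-0✓ 00-1✓ 000-✓ 001-✓ 01-1✓ 011-✓
Round 2: 0--1 0-1- 00--
PIs = {-111, 0--1, 0-1-, 00--}
Coverage chart:
  m0: 00-- ←essential
  m1: 0--1,00--
  m6: 0-1- ←essential
  m7: -111,0--1,0-1-
  m15: -111 ←essential
Essential: -111, 0-1-, 00--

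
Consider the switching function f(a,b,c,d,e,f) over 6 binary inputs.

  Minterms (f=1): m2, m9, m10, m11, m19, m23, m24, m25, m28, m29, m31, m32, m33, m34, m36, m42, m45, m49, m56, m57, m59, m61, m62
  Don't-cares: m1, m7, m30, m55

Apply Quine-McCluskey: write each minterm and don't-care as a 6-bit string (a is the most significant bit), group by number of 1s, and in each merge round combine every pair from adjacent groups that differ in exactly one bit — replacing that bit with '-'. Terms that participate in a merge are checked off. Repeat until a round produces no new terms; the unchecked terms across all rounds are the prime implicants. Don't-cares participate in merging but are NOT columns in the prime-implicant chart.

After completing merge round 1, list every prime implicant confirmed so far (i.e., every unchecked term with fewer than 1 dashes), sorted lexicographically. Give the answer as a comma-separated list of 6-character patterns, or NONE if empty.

size-2^0 implicants → 000001(✓)  000010(✓)  000111(✓)  001001(✓)  001010(✓)  001011(✓)  010011(✓)  010111(✓)  011000(✓)  011001(✓)  011100(✓)  011101(✓)  011110(✓)  011111(✓)  100000(✓)  100001(✓)  100010(✓)  100100(✓)  101010(✓)  101101(✓)  110001(✓)  110111(✓)  111000(✓)  111001(✓)  111011(✓)  111101(✓)  111110(✓)
size-2^1 implicants → -00001  -00010(✓)  -01010(✓)  -10111  -11000(✓)  -11001(✓)  -11101(✓)  -11110  0-0111  0-1001  00-001  00-010(✓)  0010-1  00101-  01-111  010-11  011-00(✓)  011-01(✓)  01100-(✓)  0111-0(✓)  0111-1(✓)  01110-(✓)  01111-(✓)  1-0001  1-1101  10-010(✓)  100-00  1000-0  10000-  11-001  111-01(✓)  1110-1  11100-(✓)
size-2^2 implicants → -0-010  -11-01  -1100-  011-0-  0111--
Unchecked terms (primes): -0-010, -00001, -10111, -11-01, -1100-, -11110, 0-0111, 0-1001, 00-001, 0010-1, 00101-, 01-111, 010-11, 011-0-, 0111--, 1-0001, 1-1101, 100-00, 1000-0, 10000-, 11-001, 1110-1

NONE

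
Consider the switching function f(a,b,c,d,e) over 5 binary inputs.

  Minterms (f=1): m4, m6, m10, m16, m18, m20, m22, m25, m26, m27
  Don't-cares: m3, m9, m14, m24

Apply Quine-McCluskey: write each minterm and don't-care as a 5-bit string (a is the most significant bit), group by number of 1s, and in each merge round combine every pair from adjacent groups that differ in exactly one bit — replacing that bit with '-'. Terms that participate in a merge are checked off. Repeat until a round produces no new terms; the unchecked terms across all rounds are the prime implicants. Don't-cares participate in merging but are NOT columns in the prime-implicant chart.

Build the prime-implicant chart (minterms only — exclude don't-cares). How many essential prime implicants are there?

Round 0: 00011 00100✓ 00110✓ 01001✓ 01010✓ 01110✓ 10000✓ 10010✓ 10100✓ 10110✓ 11000✓ 11001✓ 11010✓ 11011✓
Round 1: -0100✓ -0110✓ -1001 -1010 0-110 001-0✓ 01-10 1-000✓ 1-010✓ 10-00✓ 10-10✓ 100-0✓ 101-0✓ 110-0✓ 110-1✓ 1100-✓ 1101-✓
Round 2: -01-0 1-0-0 10--0 110--
PIs = {-01-0, -1001, -1010, 0-110, 00011, 01-10, 1-0-0, 10--0, 110--}
Coverage chart:
  m4: -01-0 ←essential
  m6: -01-0,0-110
  m10: -1010,01-10
  m16: 1-0-0,10--0
  m18: 1-0-0,10--0
  m20: -01-0,10--0
  m22: -01-0,10--0
  m25: -1001,110--
  m26: -1010,1-0-0,110--
  m27: 110-- ←essential
Essential: -01-0, 110--

2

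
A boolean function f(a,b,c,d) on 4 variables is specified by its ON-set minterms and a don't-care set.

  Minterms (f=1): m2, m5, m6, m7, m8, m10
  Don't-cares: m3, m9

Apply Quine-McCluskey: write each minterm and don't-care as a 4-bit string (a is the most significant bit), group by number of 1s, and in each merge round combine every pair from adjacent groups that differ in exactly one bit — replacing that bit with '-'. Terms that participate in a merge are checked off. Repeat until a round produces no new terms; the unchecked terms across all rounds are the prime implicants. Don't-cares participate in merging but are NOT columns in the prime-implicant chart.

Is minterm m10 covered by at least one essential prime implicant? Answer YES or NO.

[col 0] 0010*, 0011*, 0101*, 0110*, 0111*, 1000*, 1001*, 1010*
[col 1] -010, 0-10*, 0-11*, 001-*, 01-1, 011-*, 10-0, 100-
[col 2] 0-1-
Prime implicants: -010, 0-1-, 01-1, 10-0, 100-
PI chart (minterm → PIs covering it):
  2 | -010,0-1-
  5 | 01-1  (sole → essential)
  6 | 0-1-  (sole → essential)
  7 | 0-1-,01-1
  8 | 10-0,100-
  10 | -010,10-0
Essential prime implicants: 0-1-, 01-1

NO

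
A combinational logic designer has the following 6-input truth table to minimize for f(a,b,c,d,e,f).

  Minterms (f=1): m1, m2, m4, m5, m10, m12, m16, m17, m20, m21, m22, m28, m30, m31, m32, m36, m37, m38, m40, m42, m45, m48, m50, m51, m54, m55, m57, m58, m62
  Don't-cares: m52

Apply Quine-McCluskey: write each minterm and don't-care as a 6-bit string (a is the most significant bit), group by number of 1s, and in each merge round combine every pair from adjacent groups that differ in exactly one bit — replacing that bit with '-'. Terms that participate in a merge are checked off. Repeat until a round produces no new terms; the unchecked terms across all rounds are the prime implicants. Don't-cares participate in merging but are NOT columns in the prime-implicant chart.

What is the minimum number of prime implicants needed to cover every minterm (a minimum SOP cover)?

size-2^0 implicants → 000001(✓)  000010(✓)  000100(✓)  000101(✓)  001010(✓)  001100(✓)  010000(✓)  010001(✓)  010100(✓)  010101(✓)  010110(✓)  011100(✓)  011110(✓)  011111(✓)  100000(✓)  100100(✓)  100101(✓)  100110(✓)  101000(✓)  101010(✓)  101101(✓)  110000(✓)  110010(✓)  110011(✓)  110100(✓)  110110(✓)  110111(✓)  111001  111010(✓)  111110(✓)
size-2^1 implicants → -00100(✓)  -00101(✓)  -01010  -10000(✓)  -10100(✓)  -10110(✓)  -11110(✓)  0-0001(✓)  0-0100(✓)  0-0101(✓)  0-1100(✓)  00-010  00-100(✓)  000-01(✓)  00010-(✓)  01-100(✓)  01-110(✓)  010-00(✓)  010-01(✓)  01000-(✓)  0101-0(✓)  01010-(✓)  0111-0(✓)  01111-  1-0000(✓)  1-0100(✓)  1-0110(✓)  1-1010  10-000  10-101  100-00(✓)  1001-0(✓)  10010-(✓)  1010-0  11-010(✓)  11-110(✓)  110-00(✓)  110-10(✓)  110-11(✓)  1100-0(✓)  11001-(✓)  1101-0(✓)  11011-(✓)  111-10(✓)
size-2^2 implicants → --0100  -0010-  -1-110  -10-00  -101-0  0--100  0-0-01  0-010-  01-1-0  010-0-  1-0-00  1-01-0  11--10  110--0  110-1-
Unchecked terms (primes): --0100, -0010-, -01010, -1-110, -10-00, -101-0, 0--100, 0-0-01, 0-010-, 00-010, 01-1-0, 010-0-, 01111-, 1-0-00, 1-01-0, 1-1010, 10-000, 10-101, 1010-0, 11--10, 110--0, 110-1-, 111001
Minterm coverage:
  m1 ⊆ 0-0-01 [E]
  m2 ⊆ 00-010 [E]
  m4 ⊆ --0100,-0010-,0--100,0-010-
  m5 ⊆ -0010-,0-0-01,0-010-
  m10 ⊆ -01010,00-010
  m12 ⊆ 0--100 [E]
  m16 ⊆ -10-00,010-0-
  m17 ⊆ 0-0-01,010-0-
  m20 ⊆ --0100,-10-00,-101-0,0--100,0-010-,01-1-0,010-0-
  m21 ⊆ 0-0-01,0-010-,010-0-
  m22 ⊆ -1-110,-101-0,01-1-0
  m28 ⊆ 0--100,01-1-0
  m30 ⊆ -1-110,01-1-0,01111-
  m31 ⊆ 01111- [E]
  m32 ⊆ 1-0-00,10-000
  m36 ⊆ --0100,-0010-,1-0-00,1-01-0
  m37 ⊆ -0010-,10-101
  m38 ⊆ 1-01-0 [E]
  m40 ⊆ 10-000,1010-0
  m42 ⊆ -01010,1-1010,1010-0
  m45 ⊆ 10-101 [E]
  m48 ⊆ -10-00,1-0-00,110--0
  m50 ⊆ 11--10,110--0,110-1-
  m51 ⊆ 110-1- [E]
  m54 ⊆ -1-110,-101-0,1-01-0,11--10,110--0,110-1-
  m55 ⊆ 110-1- [E]
  m57 ⊆ 111001 [E]
  m58 ⊆ 1-1010,11--10
  m62 ⊆ -1-110,11--10
E = {0--100, 0-0-01, 00-010, 01111-, 1-01-0, 10-101, 110-1-, 111001}
Petrick residual → -1-110, -10-00, 1-1010, 10-000
Cover = bdef' + bc'e'f' + a'de'f' + a'c'e'f + a'b'd'ef' + a'bcde + ac'df' + acd'ef' + ab'd'e'f' + ab'de'f + abc'e + abcd'e'f  |cover|=12

12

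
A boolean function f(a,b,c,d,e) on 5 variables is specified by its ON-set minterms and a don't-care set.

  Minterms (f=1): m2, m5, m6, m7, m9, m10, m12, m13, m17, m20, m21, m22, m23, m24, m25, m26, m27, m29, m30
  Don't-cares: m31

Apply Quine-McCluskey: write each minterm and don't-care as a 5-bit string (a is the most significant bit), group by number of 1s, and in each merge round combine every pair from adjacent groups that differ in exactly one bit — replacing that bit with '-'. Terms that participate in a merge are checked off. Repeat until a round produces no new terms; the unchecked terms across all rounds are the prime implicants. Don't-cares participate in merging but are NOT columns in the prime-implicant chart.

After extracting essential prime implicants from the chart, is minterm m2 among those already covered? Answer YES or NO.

NO

size-2^0 implicants → 00010(✓)  00101(✓)  00110(✓)  00111(✓)  01001(✓)  01010(✓)  01100(✓)  01101(✓)  10001(✓)  10100(✓)  10101(✓)  10110(✓)  10111(✓)  11000(✓)  11001(✓)  11010(✓)  11011(✓)  11101(✓)  11110(✓)  11111(✓)
size-2^1 implicants → -0101(✓)  -0110(✓)  -0111(✓)  -1001(✓)  -1010  -1101(✓)  0-010  0-101(✓)  00-10  001-1(✓)  0011-(✓)  01-01(✓)  0110-  1-001(✓)  1-101(✓)  1-110(✓)  1-111(✓)  10-01(✓)  101-0(✓)  101-1(✓)  1010-(✓)  1011-(✓)  11-01(✓)  11-10(✓)  11-11(✓)  110-0(✓)  110-1(✓)  1100-(✓)  1101-(✓)  111-1(✓)  1111-(✓)
size-2^2 implicants → --101  -01-1  -011-  -1-01  1--01  1-1-1  1-11-  101--  11--1  11-1-  110--
Unchecked terms (primes): --101, -01-1, -011-, -1-01, -1010, 0-010, 00-10, 0110-, 1--01, 1-1-1, 1-11-, 101--, 11--1, 11-1-, 110--
Minterm coverage:
  m2 ⊆ 0-010,00-10
  m5 ⊆ --101,-01-1
  m6 ⊆ -011-,00-10
  m7 ⊆ -01-1,-011-
  m9 ⊆ -1-01 [E]
  m10 ⊆ -1010,0-010
  m12 ⊆ 0110- [E]
  m13 ⊆ --101,-1-01,0110-
  m17 ⊆ 1--01 [E]
  m20 ⊆ 101-- [E]
  m21 ⊆ --101,-01-1,1--01,1-1-1,101--
  m22 ⊆ -011-,1-11-,101--
  m23 ⊆ -01-1,-011-,1-1-1,1-11-,101--
  m24 ⊆ 110-- [E]
  m25 ⊆ -1-01,1--01,11--1,110--
  m26 ⊆ -1010,11-1-,110--
  m27 ⊆ 11--1,11-1-,110--
  m29 ⊆ --101,-1-01,1--01,1-1-1,11--1
  m30 ⊆ 1-11-,11-1-
E = {-1-01, 0110-, 1--01, 101--, 110--}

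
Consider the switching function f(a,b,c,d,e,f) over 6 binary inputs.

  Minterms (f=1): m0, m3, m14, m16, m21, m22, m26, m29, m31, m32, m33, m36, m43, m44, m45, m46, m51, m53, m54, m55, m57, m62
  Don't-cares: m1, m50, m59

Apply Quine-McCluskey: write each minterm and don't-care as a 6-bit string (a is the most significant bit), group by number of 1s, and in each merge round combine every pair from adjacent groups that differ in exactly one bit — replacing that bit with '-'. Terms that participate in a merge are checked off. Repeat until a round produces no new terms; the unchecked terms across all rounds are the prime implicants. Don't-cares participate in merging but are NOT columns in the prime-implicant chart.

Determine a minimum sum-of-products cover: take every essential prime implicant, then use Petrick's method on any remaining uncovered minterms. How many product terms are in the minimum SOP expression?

14

[col 0] 000000*, 000001*, 000011*, 001110*, 010000*, 010101*, 010110*, 011010, 011101*, 011111*, 100000*, 100001*, 100100*, 101011*, 101100*, 101101*, 101110*, 110010*, 110011*, 110101*, 110110*, 110111*, 111001*, 111011*, 111110*
[col 1] -00000*, -00001*, -01110, -10101, -10110, 0-0000, 0000-1, 00000-*, 01-101, 0111-1, 1-1011, 1-1110, 10-100, 100-00, 10000-*, 1011-0, 10110-, 11-011, 11-110, 110-10*, 110-11*, 11001-*, 1101-1, 11011-*, 1110-1
[col 2] -0000-, 110-1-
Prime implicants: -0000-, -01110, -10101, -10110, 0-0000, 0000-1, 01-101, 011010, 0111-1, 1-1011, 1-1110, 10-100, 100-00, 1011-0, 10110-, 11-011, 11-110, 110-1-, 1101-1, 1110-1
PI chart (minterm → PIs covering it):
  0 | -0000-,0-0000
  3 | 0000-1  (sole → essential)
  14 | -01110  (sole → essential)
  16 | 0-0000  (sole → essential)
  21 | -10101,01-101
  22 | -10110  (sole → essential)
  26 | 011010  (sole → essential)
  29 | 01-101,0111-1
  31 | 0111-1  (sole → essential)
  32 | -0000-,100-00
  33 | -0000-  (sole → essential)
  36 | 10-100,100-00
  43 | 1-1011  (sole → essential)
  44 | 10-100,1011-0,10110-
  45 | 10110-  (sole → essential)
  46 | -01110,1-1110,1011-0
  51 | 11-011,110-1-
  53 | -10101,1101-1
  54 | -10110,11-110,110-1-
  55 | 110-1-,1101-1
  57 | 1110-1  (sole → essential)
  62 | 1-1110,11-110
Essential prime implicants: -0000-, -01110, -10110, 0-0000, 0000-1, 011010, 0111-1, 1-1011, 10110-, 1110-1
Petrick residual → -10101, 1-1110, 10-100, 110-1-
Minimum SOP uses 14 PIs: b'c'd'e' + b'cdef' + bc'de'f + bc'def' + a'c'd'e'f' + a'b'c'd'f + a'bcd'ef' + a'bcdf + acd'ef + acdef' + ab'de'f' + ab'cde' + abc'e + abcd'f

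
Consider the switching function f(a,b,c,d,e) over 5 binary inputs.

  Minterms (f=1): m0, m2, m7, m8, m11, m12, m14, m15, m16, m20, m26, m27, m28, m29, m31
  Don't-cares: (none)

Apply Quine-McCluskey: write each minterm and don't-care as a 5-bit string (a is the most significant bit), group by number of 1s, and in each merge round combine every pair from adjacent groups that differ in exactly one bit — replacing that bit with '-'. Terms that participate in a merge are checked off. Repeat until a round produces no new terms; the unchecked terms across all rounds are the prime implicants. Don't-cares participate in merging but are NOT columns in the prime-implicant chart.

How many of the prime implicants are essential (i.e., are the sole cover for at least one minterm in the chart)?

[col 0] 00000*, 00010*, 00111*, 01000*, 01011*, 01100*, 01110*, 01111*, 10000*, 10100*, 11010*, 11011*, 11100*, 11101*, 11111*
[col 1] -0000, -1011*, -1100, -1111*, 0-000, 0-111, 000-0, 01-00, 01-11*, 011-0, 0111-, 1-100, 10-00, 11-11*, 1101-, 111-1, 1110-
[col 2] -1-11
Prime implicants: -0000, -1-11, -1100, 0-000, 0-111, 000-0, 01-00, 011-0, 0111-, 1-100, 10-00, 1101-, 111-1, 1110-
PI chart (minterm → PIs covering it):
  0 | -0000,0-000,000-0
  2 | 000-0  (sole → essential)
  7 | 0-111  (sole → essential)
  8 | 0-000,01-00
  11 | -1-11  (sole → essential)
  12 | -1100,01-00,011-0
  14 | 011-0,0111-
  15 | -1-11,0-111,0111-
  16 | -0000,10-00
  20 | 1-100,10-00
  26 | 1101-  (sole → essential)
  27 | -1-11,1101-
  28 | -1100,1-100,1110-
  29 | 111-1,1110-
  31 | -1-11,111-1
Essential prime implicants: -1-11, 0-111, 000-0, 1101-

4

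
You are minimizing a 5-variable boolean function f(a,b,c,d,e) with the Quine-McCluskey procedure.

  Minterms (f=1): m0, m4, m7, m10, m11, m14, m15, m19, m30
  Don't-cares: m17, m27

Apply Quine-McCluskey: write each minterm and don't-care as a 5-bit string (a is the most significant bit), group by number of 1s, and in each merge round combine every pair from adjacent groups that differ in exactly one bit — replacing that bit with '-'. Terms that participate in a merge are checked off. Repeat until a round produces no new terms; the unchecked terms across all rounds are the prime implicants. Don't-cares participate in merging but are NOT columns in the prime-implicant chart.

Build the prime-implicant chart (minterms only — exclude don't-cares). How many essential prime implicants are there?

size-2^0 implicants → 00000(✓)  00100(✓)  00111(✓)  01010(✓)  01011(✓)  01110(✓)  01111(✓)  10001(✓)  10011(✓)  11011(✓)  11110(✓)
size-2^1 implicants → -1011  -1110  0-111  00-00  01-10(✓)  01-11(✓)  0101-(✓)  0111-(✓)  1-011  100-1
size-2^2 implicants → 01-1-
Unchecked terms (primes): -1011, -1110, 0-111, 00-00, 01-1-, 1-011, 100-1
Minterm coverage:
  m0 ⊆ 00-00 [E]
  m4 ⊆ 00-00 [E]
  m7 ⊆ 0-111 [E]
  m10 ⊆ 01-1- [E]
  m11 ⊆ -1011,01-1-
  m14 ⊆ -1110,01-1-
  m15 ⊆ 0-111,01-1-
  m19 ⊆ 1-011,100-1
  m30 ⊆ -1110 [E]
E = {-1110, 0-111, 00-00, 01-1-}

4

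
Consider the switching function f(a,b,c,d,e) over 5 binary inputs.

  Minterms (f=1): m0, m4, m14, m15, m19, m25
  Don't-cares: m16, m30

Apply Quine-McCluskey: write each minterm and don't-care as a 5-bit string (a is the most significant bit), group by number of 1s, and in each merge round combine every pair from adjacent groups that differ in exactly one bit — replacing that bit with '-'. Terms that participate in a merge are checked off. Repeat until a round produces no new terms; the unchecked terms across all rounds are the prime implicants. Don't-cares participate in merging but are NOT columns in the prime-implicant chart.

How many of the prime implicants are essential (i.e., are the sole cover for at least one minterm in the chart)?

4

[col 0] 00000*, 00100*, 01110*, 01111*, 10000*, 10011, 11001, 11110*
[col 1] -0000, -1110, 00-00, 0111-
Prime implicants: -0000, -1110, 00-00, 0111-, 10011, 11001
PI chart (minterm → PIs covering it):
  0 | -0000,00-00
  4 | 00-00  (sole → essential)
  14 | -1110,0111-
  15 | 0111-  (sole → essential)
  19 | 10011  (sole → essential)
  25 | 11001  (sole → essential)
Essential prime implicants: 00-00, 0111-, 10011, 11001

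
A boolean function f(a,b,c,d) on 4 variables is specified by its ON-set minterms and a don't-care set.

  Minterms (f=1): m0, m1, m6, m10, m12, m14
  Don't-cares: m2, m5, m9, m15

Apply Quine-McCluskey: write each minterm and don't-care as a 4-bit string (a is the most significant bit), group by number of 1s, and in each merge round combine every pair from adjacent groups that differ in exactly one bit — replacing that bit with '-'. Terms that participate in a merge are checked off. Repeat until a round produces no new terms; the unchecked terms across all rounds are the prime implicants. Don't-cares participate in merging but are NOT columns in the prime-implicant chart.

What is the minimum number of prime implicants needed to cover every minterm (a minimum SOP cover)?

[col 0] 0000*, 0001*, 0010*, 0101*, 0110*, 1001*, 1010*, 1100*, 1110*, 1111*
[col 1] -001, -010*, -110*, 0-01, 0-10*, 00-0, 000-, 1-10*, 11-0, 111-
[col 2] --10
Prime implicants: --10, -001, 0-01, 00-0, 000-, 11-0, 111-
PI chart (minterm → PIs covering it):
  0 | 00-0,000-
  1 | -001,0-01,000-
  6 | --10  (sole → essential)
  10 | --10  (sole → essential)
  12 | 11-0  (sole → essential)
  14 | --10,11-0,111-
Essential prime implicants: --10, 11-0
Petrick residual → 000-
Minimum SOP uses 3 PIs: cd' + a'b'c' + abd'

3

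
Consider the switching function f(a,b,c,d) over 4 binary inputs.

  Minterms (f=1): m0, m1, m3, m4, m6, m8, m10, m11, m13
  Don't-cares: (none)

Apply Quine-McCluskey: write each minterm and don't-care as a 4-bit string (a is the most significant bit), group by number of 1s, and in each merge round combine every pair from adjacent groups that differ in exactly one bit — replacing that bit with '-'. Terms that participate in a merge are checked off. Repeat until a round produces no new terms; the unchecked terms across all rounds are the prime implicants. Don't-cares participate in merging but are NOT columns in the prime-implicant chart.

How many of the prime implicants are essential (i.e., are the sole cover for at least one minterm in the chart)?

size-2^0 implicants → 0000(✓)  0001(✓)  0011(✓)  0100(✓)  0110(✓)  1000(✓)  1010(✓)  1011(✓)  1101
size-2^1 implicants → -000  -011  0-00  00-1  000-  01-0  10-0  101-
Unchecked terms (primes): -000, -011, 0-00, 00-1, 000-, 01-0, 10-0, 101-, 1101
Minterm coverage:
  m0 ⊆ -000,0-00,000-
  m1 ⊆ 00-1,000-
  m3 ⊆ -011,00-1
  m4 ⊆ 0-00,01-0
  m6 ⊆ 01-0 [E]
  m8 ⊆ -000,10-0
  m10 ⊆ 10-0,101-
  m11 ⊆ -011,101-
  m13 ⊆ 1101 [E]
E = {01-0, 1101}

2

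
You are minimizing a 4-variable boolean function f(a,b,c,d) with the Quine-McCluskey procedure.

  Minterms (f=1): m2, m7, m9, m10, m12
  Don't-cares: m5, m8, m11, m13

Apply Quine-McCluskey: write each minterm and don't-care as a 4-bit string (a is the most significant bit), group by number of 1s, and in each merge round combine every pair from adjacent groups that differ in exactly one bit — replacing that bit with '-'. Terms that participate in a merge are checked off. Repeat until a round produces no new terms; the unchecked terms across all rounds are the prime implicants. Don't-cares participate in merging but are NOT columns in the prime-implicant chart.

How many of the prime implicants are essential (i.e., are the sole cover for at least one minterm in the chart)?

size-2^0 implicants → 0010(✓)  0101(✓)  0111(✓)  1000(✓)  1001(✓)  1010(✓)  1011(✓)  1100(✓)  1101(✓)
size-2^1 implicants → -010  -101  01-1  1-00(✓)  1-01(✓)  10-0(✓)  10-1(✓)  100-(✓)  101-(✓)  110-(✓)
size-2^2 implicants → 1-0-  10--
Unchecked terms (primes): -010, -101, 01-1, 1-0-, 10--
Minterm coverage:
  m2 ⊆ -010 [E]
  m7 ⊆ 01-1 [E]
  m9 ⊆ 1-0-,10--
  m10 ⊆ -010,10--
  m12 ⊆ 1-0- [E]
E = {-010, 01-1, 1-0-}

3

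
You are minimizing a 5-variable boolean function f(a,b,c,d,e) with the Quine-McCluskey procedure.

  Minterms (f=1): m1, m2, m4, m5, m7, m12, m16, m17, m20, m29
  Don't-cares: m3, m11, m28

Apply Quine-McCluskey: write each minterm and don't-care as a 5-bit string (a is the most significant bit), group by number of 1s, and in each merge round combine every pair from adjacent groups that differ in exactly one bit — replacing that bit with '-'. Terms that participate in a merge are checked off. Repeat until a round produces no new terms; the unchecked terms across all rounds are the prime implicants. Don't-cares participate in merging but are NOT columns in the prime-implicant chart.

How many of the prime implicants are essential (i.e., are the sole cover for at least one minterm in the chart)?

[col 0] 00001*, 00010*, 00011*, 00100*, 00101*, 00111*, 01011*, 01100*, 10000*, 10001*, 10100*, 11100*, 11101*
[col 1] -0001, -0100*, -1100*, 0-011, 0-100*, 00-01*, 00-11*, 000-1*, 0001-, 001-1*, 0010-, 1-100*, 10-00, 1000-, 1110-
[col 2] --100, 00--1
Prime implicants: --100, -0001, 0-011, 00--1, 0001-, 0010-, 10-00, 1000-, 1110-
PI chart (minterm → PIs covering it):
  1 | -0001,00--1
  2 | 0001-  (sole → essential)
  4 | --100,0010-
  5 | 00--1,0010-
  7 | 00--1  (sole → essential)
  12 | --100  (sole → essential)
  16 | 10-00,1000-
  17 | -0001,1000-
  20 | --100,10-00
  29 | 1110-  (sole → essential)
Essential prime implicants: --100, 00--1, 0001-, 1110-

4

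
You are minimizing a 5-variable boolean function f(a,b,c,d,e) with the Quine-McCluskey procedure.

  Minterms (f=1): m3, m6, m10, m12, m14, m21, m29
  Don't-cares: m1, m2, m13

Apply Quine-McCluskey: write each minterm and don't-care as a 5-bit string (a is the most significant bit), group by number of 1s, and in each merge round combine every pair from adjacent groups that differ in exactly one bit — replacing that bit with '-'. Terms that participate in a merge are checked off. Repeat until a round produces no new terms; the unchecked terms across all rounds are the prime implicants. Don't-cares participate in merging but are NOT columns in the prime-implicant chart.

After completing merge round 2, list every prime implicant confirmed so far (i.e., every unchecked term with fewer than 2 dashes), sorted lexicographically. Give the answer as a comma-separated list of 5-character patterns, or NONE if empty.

-1101, 000-1, 0001-, 011-0, 0110-, 1-101

size-2^0 implicants → 00001(✓)  00010(✓)  00011(✓)  00110(✓)  01010(✓)  01100(✓)  01101(✓)  01110(✓)  10101(✓)  11101(✓)
size-2^1 implicants → -1101  0-010(✓)  0-110(✓)  00-10(✓)  000-1  0001-  01-10(✓)  011-0  0110-  1-101
size-2^2 implicants → 0--10
Unchecked terms (primes): -1101, 0--10, 000-1, 0001-, 011-0, 0110-, 1-101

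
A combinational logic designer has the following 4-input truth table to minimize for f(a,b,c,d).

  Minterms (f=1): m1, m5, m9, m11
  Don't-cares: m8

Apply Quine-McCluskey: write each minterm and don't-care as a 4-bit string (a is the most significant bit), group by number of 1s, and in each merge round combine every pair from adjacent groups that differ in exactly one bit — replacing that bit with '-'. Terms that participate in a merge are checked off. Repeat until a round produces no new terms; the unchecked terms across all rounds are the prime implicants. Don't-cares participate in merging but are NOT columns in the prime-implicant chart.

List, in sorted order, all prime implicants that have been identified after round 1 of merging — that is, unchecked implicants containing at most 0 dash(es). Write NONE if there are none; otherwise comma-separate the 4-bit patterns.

NONE

[col 0] 0001*, 0101*, 1000*, 1001*, 1011*
[col 1] -001, 0-01, 10-1, 100-
Prime implicants: -001, 0-01, 10-1, 100-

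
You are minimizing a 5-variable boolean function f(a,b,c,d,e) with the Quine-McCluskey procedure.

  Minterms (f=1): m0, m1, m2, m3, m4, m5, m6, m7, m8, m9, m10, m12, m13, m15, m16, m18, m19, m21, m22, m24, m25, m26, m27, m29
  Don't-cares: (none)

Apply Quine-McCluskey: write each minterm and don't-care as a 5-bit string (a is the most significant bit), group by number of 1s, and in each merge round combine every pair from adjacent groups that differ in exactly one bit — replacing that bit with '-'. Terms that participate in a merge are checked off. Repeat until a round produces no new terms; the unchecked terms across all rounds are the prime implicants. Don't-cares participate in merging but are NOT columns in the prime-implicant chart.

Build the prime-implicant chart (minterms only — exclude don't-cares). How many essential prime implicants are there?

size-2^0 implicants → 00000(✓)  00001(✓)  00010(✓)  00011(✓)  00100(✓)  00101(✓)  00110(✓)  00111(✓)  01000(✓)  01001(✓)  01010(✓)  01100(✓)  01101(✓)  01111(✓)  10000(✓)  10010(✓)  10011(✓)  10101(✓)  10110(✓)  11000(✓)  11001(✓)  11010(✓)  11011(✓)  11101(✓)
size-2^1 implicants → -0000(✓)  -0010(✓)  -0011(✓)  -0101(✓)  -0110(✓)  -1000(✓)  -1001(✓)  -1010(✓)  -1101(✓)  0-000(✓)  0-001(✓)  0-010(✓)  0-100(✓)  0-101(✓)  0-111(✓)  00-00(✓)  00-01(✓)  00-10(✓)  00-11(✓)  000-0(✓)  000-1(✓)  0000-(✓)  0001-(✓)  001-0(✓)  001-1(✓)  0010-(✓)  0011-(✓)  01-00(✓)  01-01(✓)  010-0(✓)  0100-(✓)  011-1(✓)  0110-(✓)  1-000(✓)  1-010(✓)  1-011(✓)  1-101(✓)  10-10(✓)  100-0(✓)  1001-(✓)  11-01(✓)  110-0(✓)  110-1(✓)  1100-(✓)  1101-(✓)
size-2^2 implicants → --000(✓)  --010(✓)  --101  -0-10  -00-0(✓)  -001-  -1-01  -10-0(✓)  -100-  0--00(✓)  0--01(✓)  0-0-0(✓)  0-00-(✓)  0-1-1  0-10-(✓)  00--0(✓)  00--1(✓)  00-0-(✓)  00-1-(✓)  000--(✓)  001--(✓)  01-0-(✓)  1-0-0(✓)  1-01-  110--
size-2^3 implicants → --0-0  0--0-  00---
Unchecked terms (primes): --0-0, --101, -0-10, -001-, -1-01, -100-, 0--0-, 0-1-1, 00---, 1-01-, 110--
Minterm coverage:
  m0 ⊆ --0-0,0--0-,00---
  m1 ⊆ 0--0-,00---
  m2 ⊆ --0-0,-0-10,-001-,00---
  m3 ⊆ -001-,00---
  m4 ⊆ 0--0-,00---
  m5 ⊆ --101,0--0-,0-1-1,00---
  m6 ⊆ -0-10,00---
  m7 ⊆ 0-1-1,00---
  m8 ⊆ --0-0,-100-,0--0-
  m9 ⊆ -1-01,-100-,0--0-
  m10 ⊆ --0-0 [E]
  m12 ⊆ 0--0- [E]
  m13 ⊆ --101,-1-01,0--0-,0-1-1
  m15 ⊆ 0-1-1 [E]
  m16 ⊆ --0-0 [E]
  m18 ⊆ --0-0,-0-10,-001-,1-01-
  m19 ⊆ -001-,1-01-
  m21 ⊆ --101 [E]
  m22 ⊆ -0-10 [E]
  m24 ⊆ --0-0,-100-,110--
  m25 ⊆ -1-01,-100-,110--
  m26 ⊆ --0-0,1-01-,110--
  m27 ⊆ 1-01-,110--
  m29 ⊆ --101,-1-01
E = {--0-0, --101, -0-10, 0--0-, 0-1-1}

5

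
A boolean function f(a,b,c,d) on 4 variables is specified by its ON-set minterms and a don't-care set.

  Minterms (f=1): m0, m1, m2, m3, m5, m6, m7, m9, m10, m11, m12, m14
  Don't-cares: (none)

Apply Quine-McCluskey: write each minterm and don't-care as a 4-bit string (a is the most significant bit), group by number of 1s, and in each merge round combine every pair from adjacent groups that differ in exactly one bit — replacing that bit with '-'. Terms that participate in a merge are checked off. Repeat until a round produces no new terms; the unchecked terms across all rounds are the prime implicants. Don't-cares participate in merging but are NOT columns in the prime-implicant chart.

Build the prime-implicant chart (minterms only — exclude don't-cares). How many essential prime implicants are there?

4

Round 0: 0000✓ 0001✓ 0010✓ 0011✓ 0101✓ 0110✓ 0111✓ 1001✓ 1010✓ 1011✓ 1100✓ 1110✓
Round 1: -001✓ -010✓ -011✓ -110✓ 0-01✓ 0-10✓ 0-11✓ 00-0✓ 00-1✓ 000-✓ 001-✓ 01-1✓ 011-✓ 1-10✓ 10-1✓ 101-✓ 11-0
Round 2: --10 -0-1 -01- 0--1 0-1- 00--
PIs = {--10, -0-1, -01-, 0--1, 0-1-, 00--, 11-0}
Coverage chart:
  m0: 00-- ←essential
  m1: -0-1,0--1,00--
  m2: --10,-01-,0-1-,00--
  m3: -0-1,-01-,0--1,0-1-,00--
  m5: 0--1 ←essential
  m6: --10,0-1-
  m7: 0--1,0-1-
  m9: -0-1 ←essential
  m10: --10,-01-
  m11: -0-1,-01-
  m12: 11-0 ←essential
  m14: --10,11-0
Essential: -0-1, 0--1, 00--, 11-0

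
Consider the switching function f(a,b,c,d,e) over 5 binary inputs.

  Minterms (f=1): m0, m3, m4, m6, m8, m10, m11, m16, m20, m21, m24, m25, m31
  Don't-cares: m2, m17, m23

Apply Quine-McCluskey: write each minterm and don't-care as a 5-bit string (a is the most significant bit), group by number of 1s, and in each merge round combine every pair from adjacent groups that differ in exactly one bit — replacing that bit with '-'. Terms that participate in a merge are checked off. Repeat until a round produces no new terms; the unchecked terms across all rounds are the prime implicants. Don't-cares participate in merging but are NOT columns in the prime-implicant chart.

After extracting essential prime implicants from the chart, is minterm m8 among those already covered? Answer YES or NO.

NO

[col 0] 00000*, 00010*, 00011*, 00100*, 00110*, 01000*, 01010*, 01011*, 10000*, 10001*, 10100*, 10101*, 10111*, 11000*, 11001*, 11111*
[col 1] -0000*, -0100*, -1000*, 0-000*, 0-010*, 0-011*, 00-00*, 00-10*, 000-0*, 0001-*, 001-0*, 010-0*, 0101-*, 1-000*, 1-001*, 1-111, 10-00*, 10-01*, 1000-*, 101-1, 1010-*, 1100-*
[col 2] --000, -0-00, 0-0-0, 0-01-, 00--0, 1-00-, 10-0-
Prime implicants: --000, -0-00, 0-0-0, 0-01-, 00--0, 1-00-, 1-111, 10-0-, 101-1
PI chart (minterm → PIs covering it):
  0 | --000,-0-00,0-0-0,00--0
  3 | 0-01-  (sole → essential)
  4 | -0-00,00--0
  6 | 00--0  (sole → essential)
  8 | --000,0-0-0
  10 | 0-0-0,0-01-
  11 | 0-01-  (sole → essential)
  16 | --000,-0-00,1-00-,10-0-
  20 | -0-00,10-0-
  21 | 10-0-,101-1
  24 | --000,1-00-
  25 | 1-00-  (sole → essential)
  31 | 1-111  (sole → essential)
Essential prime implicants: 0-01-, 00--0, 1-00-, 1-111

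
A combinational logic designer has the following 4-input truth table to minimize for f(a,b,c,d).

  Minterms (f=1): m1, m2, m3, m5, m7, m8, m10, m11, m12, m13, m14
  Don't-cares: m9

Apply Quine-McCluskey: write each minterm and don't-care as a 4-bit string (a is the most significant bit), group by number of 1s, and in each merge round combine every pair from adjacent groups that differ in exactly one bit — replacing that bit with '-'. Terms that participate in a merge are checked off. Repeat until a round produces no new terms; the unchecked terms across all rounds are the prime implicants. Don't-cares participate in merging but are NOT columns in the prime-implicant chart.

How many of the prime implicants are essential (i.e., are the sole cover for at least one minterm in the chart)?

size-2^0 implicants → 0001(✓)  0010(✓)  0011(✓)  0101(✓)  0111(✓)  1000(✓)  1001(✓)  1010(✓)  1011(✓)  1100(✓)  1101(✓)  1110(✓)
size-2^1 implicants → -001(✓)  -010(✓)  -011(✓)  -101(✓)  0-01(✓)  0-11(✓)  00-1(✓)  001-(✓)  01-1(✓)  1-00(✓)  1-01(✓)  1-10(✓)  10-0(✓)  10-1(✓)  100-(✓)  101-(✓)  11-0(✓)  110-(✓)
size-2^2 implicants → --01  -0-1  -01-  0--1  1--0  1-0-  10--
Unchecked terms (primes): --01, -0-1, -01-, 0--1, 1--0, 1-0-, 10--
Minterm coverage:
  m1 ⊆ --01,-0-1,0--1
  m2 ⊆ -01- [E]
  m3 ⊆ -0-1,-01-,0--1
  m5 ⊆ --01,0--1
  m7 ⊆ 0--1 [E]
  m8 ⊆ 1--0,1-0-,10--
  m10 ⊆ -01-,1--0,10--
  m11 ⊆ -0-1,-01-,10--
  m12 ⊆ 1--0,1-0-
  m13 ⊆ --01,1-0-
  m14 ⊆ 1--0 [E]
E = {-01-, 0--1, 1--0}

3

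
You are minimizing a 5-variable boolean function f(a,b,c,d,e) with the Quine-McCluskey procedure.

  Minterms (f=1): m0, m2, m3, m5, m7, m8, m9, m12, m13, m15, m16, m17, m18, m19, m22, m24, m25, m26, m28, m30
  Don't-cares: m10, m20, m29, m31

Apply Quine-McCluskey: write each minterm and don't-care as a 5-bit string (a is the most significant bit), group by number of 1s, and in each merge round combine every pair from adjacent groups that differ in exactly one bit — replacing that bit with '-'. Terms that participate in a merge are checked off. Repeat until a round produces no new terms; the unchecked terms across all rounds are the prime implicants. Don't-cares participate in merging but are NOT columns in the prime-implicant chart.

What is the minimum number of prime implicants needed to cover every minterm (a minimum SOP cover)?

6

[col 0] 00000*, 00010*, 00011*, 00101*, 00111*, 01000*, 01001*, 01010*, 01100*, 01101*, 01111*, 10000*, 10001*, 10010*, 10011*, 10100*, 10110*, 11000*, 11001*, 11010*, 11100*, 11101*, 11110*, 11111*
[col 1] -0000*, -0010*, -0011*, -1000*, -1001*, -1010*, -1100*, -1101*, -1111*, 0-000*, 0-010*, 0-101*, 0-111*, 00-11, 000-0*, 0001-*, 001-1*, 01-00*, 01-01*, 010-0*, 0100-*, 011-1*, 0110-*, 1-000*, 1-001*, 1-010*, 1-100*, 1-110*, 10-00*, 10-10*, 100-0*, 100-1*, 1000-*, 1001-*, 101-0*, 11-00*, 11-01*, 11-10*, 110-0*, 1100-*, 111-0*, 111-1*, 1110-*, 1111-*
[col 2] --000*, --010*, -00-0*, -001-, -1-00*, -1-01*, -10-0*, -100-*, -11-1, -110-*, 0-0-0*, 0-1-1, 01-0-*, 1--00*, 1--10*, 1-0-0*, 1-00-, 1-1-0*, 10--0*, 100--, 11--0*, 11-0-*, 111--
[col 3] --0-0, -1-0-, 1---0
Prime implicants: --0-0, -001-, -1-0-, -11-1, 0-1-1, 00-11, 1---0, 1-00-, 100--, 111--
PI chart (minterm → PIs covering it):
  0 | --0-0  (sole → essential)
  2 | --0-0,-001-
  3 | -001-,00-11
  5 | 0-1-1  (sole → essential)
  7 | 0-1-1,00-11
  8 | --0-0,-1-0-
  9 | -1-0-  (sole → essential)
  12 | -1-0-  (sole → essential)
  13 | -1-0-,-11-1,0-1-1
  15 | -11-1,0-1-1
  16 | --0-0,1---0,1-00-,100--
  17 | 1-00-,100--
  18 | --0-0,-001-,1---0,100--
  19 | -001-,100--
  22 | 1---0  (sole → essential)
  24 | --0-0,-1-0-,1---0,1-00-
  25 | -1-0-,1-00-
  26 | --0-0,1---0
  28 | -1-0-,1---0,111--
  30 | 1---0,111--
Essential prime implicants: --0-0, -1-0-, 0-1-1, 1---0
Petrick residual → -001-, 1-00-
Minimum SOP uses 6 PIs: c'e' + b'c'd + bd' + a'ce + ae' + ac'd'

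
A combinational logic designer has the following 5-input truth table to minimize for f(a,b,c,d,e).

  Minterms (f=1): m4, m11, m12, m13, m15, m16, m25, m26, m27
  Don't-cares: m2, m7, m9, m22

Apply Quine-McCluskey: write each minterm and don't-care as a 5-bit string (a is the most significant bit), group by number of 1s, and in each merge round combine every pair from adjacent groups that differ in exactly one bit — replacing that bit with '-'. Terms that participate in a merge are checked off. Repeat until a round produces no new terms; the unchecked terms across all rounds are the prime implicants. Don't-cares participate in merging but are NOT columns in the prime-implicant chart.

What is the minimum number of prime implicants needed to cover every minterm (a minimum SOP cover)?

Round 0: 00010 00100✓ 00111✓ 01001✓ 01011✓ 01100✓ 01101✓ 01111✓ 10000 10110 11001✓ 11010✓ 11011✓
Round 1: -1001✓ -1011✓ 0-100 0-111 01-01✓ 01-11✓ 010-1✓ 011-1✓ 0110- 110-1✓ 1101-
Round 2: -10-1 01--1
PIs = {-10-1, 0-100, 0-111, 00010, 01--1, 0110-, 10000, 10110, 1101-}
Coverage chart:
  m4: 0-100 ←essential
  m11: -10-1,01--1
  m12: 0-100,0110-
  m13: 01--1,0110-
  m15: 0-111,01--1
  m16: 10000 ←essential
  m25: -10-1 ←essential
  m26: 1101- ←essential
  m27: -10-1,1101-
Essential: -10-1, 0-100, 10000, 1101-
Petrick residual → 01--1
Min cover (5 terms): bc'e + a'cd'e' + a'be + ab'c'd'e' + abc'd

5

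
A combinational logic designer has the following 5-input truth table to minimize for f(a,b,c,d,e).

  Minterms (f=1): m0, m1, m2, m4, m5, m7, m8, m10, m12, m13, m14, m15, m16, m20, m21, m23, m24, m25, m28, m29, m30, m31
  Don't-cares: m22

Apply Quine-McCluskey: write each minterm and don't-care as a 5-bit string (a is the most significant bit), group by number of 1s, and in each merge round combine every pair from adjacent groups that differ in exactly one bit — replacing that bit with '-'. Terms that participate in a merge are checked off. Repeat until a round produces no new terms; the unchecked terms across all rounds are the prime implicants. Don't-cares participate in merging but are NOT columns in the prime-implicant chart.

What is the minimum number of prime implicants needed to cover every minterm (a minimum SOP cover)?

Round 0: 00000✓ 00001✓ 00010✓ 00100✓ 00101✓ 00111✓ 01000✓ 01010✓ 01100✓ 01101✓ 01110✓ 01111✓ 10000✓ 10100✓ 10101✓ 10110✓ 10111✓ 11000✓ 11001✓ 11100✓ 11101✓ 11110✓ 11111✓
Round 1: -0000✓ -0100✓ -0101✓ -0111✓ -1000✓ -1100✓ -1101✓ -1110✓ -1111✓ 0-000✓ 0-010✓ 0-100✓ 0-101✓ 0-111✓ 00-00✓ 00-01✓ 000-0✓ 0000-✓ 001-1✓ 0010-✓ 01-00✓ 01-10✓ 010-0✓ 011-0✓ 011-1✓ 0110-✓ 0111-✓ 1-000✓ 1-100✓ 1-101✓ 1-110✓ 1-111✓ 10-00✓ 101-0✓ 101-1✓ 1010-✓ 1011-✓ 11-00✓ 11-01✓ 1100-✓ 111-0✓ 111-1✓ 1110-✓ 1111-✓
Round 2: --000✓ --100✓ --101✓ --111✓ -0-00✓ -01-1✓ -010-✓ -1-00✓ -11-0✓ -11-1✓ -110-✓ -111-✓ 0--00✓ 0-0-0 0-1-1✓ 0-10-✓ 00-0- 01--0 011--✓ 1--00✓ 1-1-0✓ 1-1-1✓ 1-10-✓ 1-11-✓ 101--✓ 11-0- 111--✓
Round 3: ---00 --1-1 --10- -11-- 1-1--
PIs = {---00, --1-1, --10-, -11--, 0-0-0, 00-0-, 01--0, 1-1--, 11-0-}
Coverage chart:
  m0: ---00,0-0-0,00-0-
  m1: 00-0- ←essential
  m2: 0-0-0 ←essential
  m4: ---00,--10-,00-0-
  m5: --1-1,--10-,00-0-
  m7: --1-1 ←essential
  m8: ---00,0-0-0,01--0
  m10: 0-0-0,01--0
  m12: ---00,--10-,-11--,01--0
  m13: --1-1,--10-,-11--
  m14: -11--,01--0
  m15: --1-1,-11--
  m16: ---00 ←essential
  m20: ---00,--10-,1-1--
  m21: --1-1,--10-,1-1--
  m23: --1-1,1-1--
  m24: ---00,11-0-
  m25: 11-0- ←essential
  m28: ---00,--10-,-11--,1-1--,11-0-
  m29: --1-1,--10-,-11--,1-1--,11-0-
  m30: -11--,1-1--
  m31: --1-1,-11--,1-1--
Essential: ---00, --1-1, 0-0-0, 00-0-, 11-0-
Petrick residual → -11--
Min cover (6 terms): d'e' + ce + bc + a'c'e' + a'b'd' + abd'

6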